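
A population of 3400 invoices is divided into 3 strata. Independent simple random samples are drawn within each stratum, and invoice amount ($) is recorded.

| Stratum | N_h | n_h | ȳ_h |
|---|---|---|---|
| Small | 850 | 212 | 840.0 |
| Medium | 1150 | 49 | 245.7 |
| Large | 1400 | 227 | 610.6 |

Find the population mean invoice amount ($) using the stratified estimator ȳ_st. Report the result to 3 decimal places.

N = Σ N_h = 3400. Stratum weights W_h = N_h/N.
ȳ_st = (850·840.0 + 1150·245.7 + 1400·610.6) / 3400 = 544.52794

ȳ_st ≈ 544.528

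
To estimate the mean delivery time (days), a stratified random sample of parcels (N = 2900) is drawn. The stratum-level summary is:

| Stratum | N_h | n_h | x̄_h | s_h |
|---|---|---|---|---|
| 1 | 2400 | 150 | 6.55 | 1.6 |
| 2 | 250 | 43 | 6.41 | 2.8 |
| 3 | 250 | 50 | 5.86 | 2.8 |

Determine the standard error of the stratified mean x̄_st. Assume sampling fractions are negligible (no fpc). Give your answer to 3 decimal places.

SE(x̄_st) ≈ 0.119

V̂(x̄_st) = Σ W_h² s_h²/n_h, with W_h = N_h/N and N = 2900:
  stratum 1: (2400/2900)²·1.6²/150 = 0.0116889
  stratum 2: (250/2900)²·2.8²/43 = 0.00135498
  stratum 3: (250/2900)²·2.8²/50 = 0.00116528
V̂(x̄_st) = 0.0142092
SE(x̄_st) = √0.0142092 = 0.119202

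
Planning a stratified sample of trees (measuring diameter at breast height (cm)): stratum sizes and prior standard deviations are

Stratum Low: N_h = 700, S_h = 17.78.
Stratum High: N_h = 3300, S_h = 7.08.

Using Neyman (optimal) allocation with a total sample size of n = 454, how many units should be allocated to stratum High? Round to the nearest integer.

Neyman allocation: n_h = n · N_h S_h / Σ N_i S_i, with n = 454.
  stratum Low: N_h·S_h = 700·17.78 = 12446.00
  stratum High: N_h·S_h = 3300·7.08 = 23364.00
Σ N_h S_h = 35810.00
n for stratum High = 454·23364.00/35810.00 = 296.209 → 296

296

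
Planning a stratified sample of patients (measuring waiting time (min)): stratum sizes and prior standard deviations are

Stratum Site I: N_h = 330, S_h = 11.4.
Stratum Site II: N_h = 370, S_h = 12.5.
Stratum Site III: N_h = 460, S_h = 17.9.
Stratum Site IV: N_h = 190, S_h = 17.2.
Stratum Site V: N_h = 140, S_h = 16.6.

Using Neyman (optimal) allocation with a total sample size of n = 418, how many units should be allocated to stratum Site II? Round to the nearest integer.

87

Neyman allocation: n_h = n · N_h S_h / Σ N_i S_i, with n = 418.
  stratum Site I: N_h·S_h = 330·11.4 = 3762.00
  stratum Site II: N_h·S_h = 370·12.5 = 4625.00
  stratum Site III: N_h·S_h = 460·17.9 = 8234.00
  stratum Site IV: N_h·S_h = 190·17.2 = 3268.00
  stratum Site V: N_h·S_h = 140·16.6 = 2324.00
Σ N_h S_h = 22213.00
n for stratum Site II = 418·4625.00/22213.00 = 87.032 → 87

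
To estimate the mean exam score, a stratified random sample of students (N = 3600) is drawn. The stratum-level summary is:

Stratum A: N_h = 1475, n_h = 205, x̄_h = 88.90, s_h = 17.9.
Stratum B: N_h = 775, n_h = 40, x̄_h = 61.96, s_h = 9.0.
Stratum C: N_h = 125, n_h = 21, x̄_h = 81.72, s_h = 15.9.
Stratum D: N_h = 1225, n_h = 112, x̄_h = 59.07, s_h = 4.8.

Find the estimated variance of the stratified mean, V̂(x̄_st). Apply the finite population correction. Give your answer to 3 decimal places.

V̂(x̄_st) = Σ W_h² (1 − n_h/N_h) s_h²/n_h, with W_h = N_h/N and N = 3600:
  stratum A: (1475/3600)²·(1 − 205/1475)·17.9²/205 = 0.225914
  stratum B: (775/3600)²·(1 − 40/775)·9.0²/40 = 0.0890039
  stratum C: (125/3600)²·(1 − 21/125)·15.9²/21 = 0.0120757
  stratum D: (1225/3600)²·(1 − 112/1225)·4.8²/112 = 0.0216417
V̂(x̄_st) = 0.348635

V̂(x̄_st) ≈ 0.349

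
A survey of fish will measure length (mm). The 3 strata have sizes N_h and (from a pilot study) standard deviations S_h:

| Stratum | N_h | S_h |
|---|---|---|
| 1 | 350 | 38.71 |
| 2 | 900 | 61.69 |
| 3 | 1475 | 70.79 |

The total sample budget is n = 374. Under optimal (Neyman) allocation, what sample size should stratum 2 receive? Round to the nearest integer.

Neyman allocation: n_h = n · N_h S_h / Σ N_i S_i, with n = 374.
  stratum 1: N_h·S_h = 350·38.71 = 13548.50
  stratum 2: N_h·S_h = 900·61.69 = 55521.00
  stratum 3: N_h·S_h = 1475·70.79 = 104415.25
Σ N_h S_h = 173484.75
n for stratum 2 = 374·55521.00/173484.75 = 119.693 → 120

120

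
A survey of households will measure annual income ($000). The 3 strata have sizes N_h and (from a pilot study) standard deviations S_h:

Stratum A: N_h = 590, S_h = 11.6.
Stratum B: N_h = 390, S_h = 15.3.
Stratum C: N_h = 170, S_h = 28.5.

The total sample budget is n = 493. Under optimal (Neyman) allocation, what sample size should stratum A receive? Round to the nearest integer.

Neyman allocation: n_h = n · N_h S_h / Σ N_i S_i, with n = 493.
  stratum A: N_h·S_h = 590·11.6 = 6844.00
  stratum B: N_h·S_h = 390·15.3 = 5967.00
  stratum C: N_h·S_h = 170·28.5 = 4845.00
Σ N_h S_h = 17656.00
n for stratum A = 493·6844.00/17656.00 = 191.102 → 191

191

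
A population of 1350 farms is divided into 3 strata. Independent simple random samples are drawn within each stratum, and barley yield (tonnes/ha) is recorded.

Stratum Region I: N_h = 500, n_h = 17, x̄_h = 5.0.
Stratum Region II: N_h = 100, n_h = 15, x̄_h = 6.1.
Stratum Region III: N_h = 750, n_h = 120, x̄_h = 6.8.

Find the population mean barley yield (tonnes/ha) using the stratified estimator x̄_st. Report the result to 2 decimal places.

N = Σ N_h = 1350. Stratum weights W_h = N_h/N.
x̄_st = (500·5.0 + 100·6.1 + 750·6.8) / 1350 = 6.0815

x̄_st ≈ 6.08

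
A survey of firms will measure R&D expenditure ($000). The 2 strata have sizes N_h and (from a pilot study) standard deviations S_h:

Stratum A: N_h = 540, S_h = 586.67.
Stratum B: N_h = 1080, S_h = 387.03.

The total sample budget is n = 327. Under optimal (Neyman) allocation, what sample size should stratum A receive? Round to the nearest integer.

Neyman allocation: n_h = n · N_h S_h / Σ N_i S_i, with n = 327.
  stratum A: N_h·S_h = 540·586.67 = 316801.80
  stratum B: N_h·S_h = 1080·387.03 = 417992.40
Σ N_h S_h = 734794.20
n for stratum A = 327·316801.80/734794.20 = 140.984 → 141

141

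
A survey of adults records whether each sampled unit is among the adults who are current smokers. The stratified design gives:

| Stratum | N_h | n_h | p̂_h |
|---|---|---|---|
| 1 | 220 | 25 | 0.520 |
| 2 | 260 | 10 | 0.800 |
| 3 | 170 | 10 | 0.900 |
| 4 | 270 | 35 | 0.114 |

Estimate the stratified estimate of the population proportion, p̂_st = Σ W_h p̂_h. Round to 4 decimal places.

p̂_st ≈ 0.5502

N = 920; stratum weights W_h = N_h/N.
p̂_st = Σ W_h p̂_h = (220·0.520 + 260·0.800 + 170·0.900 + 270·0.114)/920 = 0.55020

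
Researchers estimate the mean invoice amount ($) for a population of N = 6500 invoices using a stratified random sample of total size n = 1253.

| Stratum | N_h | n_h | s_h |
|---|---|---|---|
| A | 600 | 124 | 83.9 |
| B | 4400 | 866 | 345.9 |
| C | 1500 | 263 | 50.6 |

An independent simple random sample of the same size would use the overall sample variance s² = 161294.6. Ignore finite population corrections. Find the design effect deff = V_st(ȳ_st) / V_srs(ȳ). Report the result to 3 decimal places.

V̂(ȳ_st) = Σ W_h² s_h²/n_h, with W_h = N_h/N and N = 6500:
  stratum A: (600/6500)²·83.9²/124 = 0.483702
  stratum B: (4400/6500)²·345.9²/866 = 63.3085
  stratum C: (1500/6500)²·50.6²/263 = 0.518443
V_st = 64.3106
V_srs = s²/n = 161294.6/1253 = 128.727
deff = V_st / V_srs = 64.3106/128.727 = 0.4996

deff ≈ 0.500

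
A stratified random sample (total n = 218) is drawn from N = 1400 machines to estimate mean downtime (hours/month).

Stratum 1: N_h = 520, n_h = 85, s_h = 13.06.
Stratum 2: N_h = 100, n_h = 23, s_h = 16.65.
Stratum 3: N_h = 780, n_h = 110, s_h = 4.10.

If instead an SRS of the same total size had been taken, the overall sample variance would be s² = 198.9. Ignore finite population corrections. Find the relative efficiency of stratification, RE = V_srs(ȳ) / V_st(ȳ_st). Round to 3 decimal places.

V̂(ȳ_st) = Σ W_h² s_h²/n_h, with W_h = N_h/N and N = 1400:
  stratum 1: (520/1400)²·13.06²/85 = 0.276833
  stratum 2: (100/1400)²·16.65²/23 = 0.0614957
  stratum 3: (780/1400)²·4.10²/110 = 0.047436
V_st = 0.385765
V_srs = s²/n = 198.9/218 = 0.912385
Relative efficiency = V_srs / V_st = 0.912385/0.385765 = 2.3651

RE ≈ 2.365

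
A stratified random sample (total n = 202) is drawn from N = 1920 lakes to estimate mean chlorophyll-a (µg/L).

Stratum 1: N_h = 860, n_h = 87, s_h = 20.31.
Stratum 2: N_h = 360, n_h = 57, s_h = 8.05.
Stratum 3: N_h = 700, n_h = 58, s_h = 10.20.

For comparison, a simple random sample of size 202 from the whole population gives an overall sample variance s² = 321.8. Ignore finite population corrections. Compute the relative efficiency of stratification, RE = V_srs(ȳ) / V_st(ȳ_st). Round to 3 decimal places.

RE ≈ 1.296

V̂(ȳ_st) = Σ W_h² s_h²/n_h, with W_h = N_h/N and N = 1920:
  stratum 1: (860/1920)²·20.31²/87 = 0.951251
  stratum 2: (360/1920)²·8.05²/57 = 0.0399686
  stratum 3: (700/1920)²·10.20²/58 = 0.238433
V_st = 1.22965
V_srs = s²/n = 321.8/202 = 1.59307
Relative efficiency = V_srs / V_st = 1.59307/1.22965 = 1.2955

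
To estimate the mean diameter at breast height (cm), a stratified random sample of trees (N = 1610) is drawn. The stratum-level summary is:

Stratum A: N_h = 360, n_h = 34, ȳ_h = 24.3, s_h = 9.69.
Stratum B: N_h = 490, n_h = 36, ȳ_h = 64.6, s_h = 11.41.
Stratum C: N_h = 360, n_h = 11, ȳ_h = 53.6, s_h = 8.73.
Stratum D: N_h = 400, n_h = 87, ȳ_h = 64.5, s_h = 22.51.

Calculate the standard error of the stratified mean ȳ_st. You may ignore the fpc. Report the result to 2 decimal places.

SE(ȳ_st) ≈ 1.09

V̂(ȳ_st) = Σ W_h² s_h²/n_h, with W_h = N_h/N and N = 1610:
  stratum A: (360/1610)²·9.69²/34 = 0.138077
  stratum B: (490/1610)²·11.41²/36 = 0.334973
  stratum C: (360/1610)²·8.73²/11 = 0.346409
  stratum D: (400/1610)²·22.51²/87 = 0.359501
V̂(ȳ_st) = 1.17896
SE(ȳ_st) = √1.17896 = 1.0858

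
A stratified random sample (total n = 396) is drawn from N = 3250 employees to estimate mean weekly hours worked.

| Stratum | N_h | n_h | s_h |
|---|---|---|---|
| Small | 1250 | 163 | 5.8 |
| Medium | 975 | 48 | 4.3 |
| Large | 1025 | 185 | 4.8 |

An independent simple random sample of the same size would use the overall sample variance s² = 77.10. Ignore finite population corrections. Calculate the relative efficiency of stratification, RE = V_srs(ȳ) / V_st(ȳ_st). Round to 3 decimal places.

V̂(ȳ_st) = Σ W_h² s_h²/n_h, with W_h = N_h/N and N = 3250:
  stratum Small: (1250/3250)²·5.8²/163 = 0.0305296
  stratum Medium: (975/3250)²·4.3²/48 = 0.0346687
  stratum Large: (1025/3250)²·4.8²/185 = 0.0123877
V_st = 0.0775861
V_srs = s²/n = 77.10/396 = 0.194697
Relative efficiency = V_srs / V_st = 0.194697/0.0775861 = 2.5094

RE ≈ 2.509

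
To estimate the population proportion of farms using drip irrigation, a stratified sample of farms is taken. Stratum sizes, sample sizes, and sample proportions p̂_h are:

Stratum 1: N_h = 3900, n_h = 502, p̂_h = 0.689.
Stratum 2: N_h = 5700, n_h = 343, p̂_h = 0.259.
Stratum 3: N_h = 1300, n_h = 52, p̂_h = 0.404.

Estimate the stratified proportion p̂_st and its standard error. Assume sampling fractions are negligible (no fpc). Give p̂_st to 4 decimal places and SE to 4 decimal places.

N = 10900; stratum weights W_h = N_h/N.
p̂_st = Σ W_h p̂_h = (3900·0.689 + 5700·0.259 + 1300·0.404)/10900 = 0.43015
V̂(p̂_st) = Σ W_h² p̂_h(1−p̂_h)/(n_h−1):
  stratum 1: (3900/10900)²·0.689·0.311/501 = 5.47543e-05
  stratum 2: (5700/10900)²·0.259·0.741/342 = 0.000153458
  stratum 3: (1300/10900)²·0.404·0.596/51 = 6.7157e-05
V̂(p̂_st) = 0.000275369; SE = √V̂ = 0.0165942

p̂_st ≈ 0.4301, SE ≈ 0.0166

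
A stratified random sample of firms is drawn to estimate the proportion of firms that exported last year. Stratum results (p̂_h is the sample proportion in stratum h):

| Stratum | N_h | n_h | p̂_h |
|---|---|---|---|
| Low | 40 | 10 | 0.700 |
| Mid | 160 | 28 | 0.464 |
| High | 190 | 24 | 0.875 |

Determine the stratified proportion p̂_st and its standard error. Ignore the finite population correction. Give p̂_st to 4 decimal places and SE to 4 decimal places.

N = 390; stratum weights W_h = N_h/N.
p̂_st = Σ W_h p̂_h = (40·0.700 + 160·0.464 + 190·0.875)/390 = 0.68844
V̂(p̂_st) = Σ W_h² p̂_h(1−p̂_h)/(n_h−1):
  stratum Low: (40/390)²·0.700·0.300/9 = 0.000245453
  stratum Mid: (160/390)²·0.464·0.536/27 = 0.00155035
  stratum High: (190/390)²·0.875·0.125/23 = 0.00112867
V̂(p̂_st) = 0.00292448; SE = √V̂ = 0.0540784

p̂_st ≈ 0.6884, SE ≈ 0.0541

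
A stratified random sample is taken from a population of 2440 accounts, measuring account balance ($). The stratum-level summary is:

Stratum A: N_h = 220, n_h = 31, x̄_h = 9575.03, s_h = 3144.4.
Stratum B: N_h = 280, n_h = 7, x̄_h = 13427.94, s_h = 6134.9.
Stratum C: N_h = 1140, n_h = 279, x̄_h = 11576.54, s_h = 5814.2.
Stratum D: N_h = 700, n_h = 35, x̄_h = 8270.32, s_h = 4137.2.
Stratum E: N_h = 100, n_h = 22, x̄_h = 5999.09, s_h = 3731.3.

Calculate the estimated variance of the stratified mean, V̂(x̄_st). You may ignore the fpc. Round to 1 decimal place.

V̂(x̄_st) = Σ W_h² s_h²/n_h, with W_h = N_h/N and N = 2440:
  stratum A: (220/2440)²·3144.4²/31 = 2592.86
  stratum B: (280/2440)²·6134.9²/7 = 70803.3
  stratum C: (1140/2440)²·5814.2²/279 = 26448.8
  stratum D: (700/2440)²·4137.2²/35 = 40249.6
  stratum E: (100/2440)²·3731.3²/22 = 1062.96
V̂(x̄_st) = 141157

V̂(x̄_st) ≈ 141157.5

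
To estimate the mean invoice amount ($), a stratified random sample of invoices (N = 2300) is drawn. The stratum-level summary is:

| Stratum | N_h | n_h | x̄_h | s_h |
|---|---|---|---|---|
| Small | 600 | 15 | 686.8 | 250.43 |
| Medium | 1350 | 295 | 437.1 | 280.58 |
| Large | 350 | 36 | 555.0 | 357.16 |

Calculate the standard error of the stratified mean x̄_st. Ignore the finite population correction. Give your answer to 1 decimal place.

SE(x̄_st) ≈ 21.4

V̂(x̄_st) = Σ W_h² s_h²/n_h, with W_h = N_h/N and N = 2300:
  stratum Small: (600/2300)²·250.43²/15 = 284.53
  stratum Medium: (1350/2300)²·280.58²/295 = 91.9397
  stratum Large: (350/2300)²·357.16²/36 = 82.0547
V̂(x̄_st) = 458.525
SE(x̄_st) = √458.525 = 21.4132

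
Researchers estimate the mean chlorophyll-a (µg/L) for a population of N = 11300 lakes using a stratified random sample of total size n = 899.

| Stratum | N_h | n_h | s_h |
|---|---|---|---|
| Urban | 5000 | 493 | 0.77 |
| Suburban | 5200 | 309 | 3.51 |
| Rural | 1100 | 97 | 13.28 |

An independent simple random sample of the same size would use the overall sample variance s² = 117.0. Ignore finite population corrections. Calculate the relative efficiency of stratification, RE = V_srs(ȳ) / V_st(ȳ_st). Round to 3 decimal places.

V̂(ȳ_st) = Σ W_h² s_h²/n_h, with W_h = N_h/N and N = 11300:
  stratum Urban: (5000/11300)²·0.77²/493 = 0.00023546
  stratum Suburban: (5200/11300)²·3.51²/309 = 0.00844317
  stratum Rural: (1100/11300)²·13.28²/97 = 0.0172287
V_st = 0.0259073
V_srs = s²/n = 117.0/899 = 0.130145
Relative efficiency = V_srs / V_st = 0.130145/0.0259073 = 5.0235

RE ≈ 5.023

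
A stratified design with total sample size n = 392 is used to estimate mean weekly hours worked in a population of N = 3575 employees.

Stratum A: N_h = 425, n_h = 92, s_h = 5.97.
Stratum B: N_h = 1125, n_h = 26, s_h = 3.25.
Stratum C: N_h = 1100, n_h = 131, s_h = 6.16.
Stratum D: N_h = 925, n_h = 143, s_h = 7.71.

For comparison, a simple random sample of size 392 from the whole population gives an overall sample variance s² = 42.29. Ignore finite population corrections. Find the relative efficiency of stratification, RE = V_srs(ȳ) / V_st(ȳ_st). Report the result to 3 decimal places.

RE ≈ 1.069

V̂(ȳ_st) = Σ W_h² s_h²/n_h, with W_h = N_h/N and N = 3575:
  stratum A: (425/3575)²·5.97²/92 = 0.00547503
  stratum B: (1125/3575)²·3.25²/26 = 0.0402297
  stratum C: (1100/3575)²·6.16²/131 = 0.0274235
  stratum D: (925/3575)²·7.71²/143 = 0.0278294
V_st = 0.100958
V_srs = s²/n = 42.29/392 = 0.107883
Relative efficiency = V_srs / V_st = 0.107883/0.100958 = 1.0686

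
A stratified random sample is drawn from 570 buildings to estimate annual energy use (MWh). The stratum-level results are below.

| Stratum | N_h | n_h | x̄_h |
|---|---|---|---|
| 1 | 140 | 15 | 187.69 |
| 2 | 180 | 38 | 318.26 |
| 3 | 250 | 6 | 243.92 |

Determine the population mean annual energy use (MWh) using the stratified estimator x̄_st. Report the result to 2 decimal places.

N = Σ N_h = 570. Stratum weights W_h = N_h/N.
x̄_st = (140·187.69 + 180·318.26 + 250·243.92) / 570 = 253.5849

x̄_st ≈ 253.58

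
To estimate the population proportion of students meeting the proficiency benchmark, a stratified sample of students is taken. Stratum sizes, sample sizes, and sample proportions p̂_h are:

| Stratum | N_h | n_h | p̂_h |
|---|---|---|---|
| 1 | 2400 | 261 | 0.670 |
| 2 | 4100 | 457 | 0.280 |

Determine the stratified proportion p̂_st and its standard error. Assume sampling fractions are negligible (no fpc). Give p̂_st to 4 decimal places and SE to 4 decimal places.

N = 6500; stratum weights W_h = N_h/N.
p̂_st = Σ W_h p̂_h = (2400·0.670 + 4100·0.280)/6500 = 0.42400
V̂(p̂_st) = Σ W_h² p̂_h(1−p̂_h)/(n_h−1):
  stratum 1: (2400/6500)²·0.670·0.330/260 = 0.000115934
  stratum 2: (4100/6500)²·0.280·0.720/456 = 0.0001759
V̂(p̂_st) = 0.000291834; SE = √V̂ = 0.0170832

p̂_st ≈ 0.4240, SE ≈ 0.0171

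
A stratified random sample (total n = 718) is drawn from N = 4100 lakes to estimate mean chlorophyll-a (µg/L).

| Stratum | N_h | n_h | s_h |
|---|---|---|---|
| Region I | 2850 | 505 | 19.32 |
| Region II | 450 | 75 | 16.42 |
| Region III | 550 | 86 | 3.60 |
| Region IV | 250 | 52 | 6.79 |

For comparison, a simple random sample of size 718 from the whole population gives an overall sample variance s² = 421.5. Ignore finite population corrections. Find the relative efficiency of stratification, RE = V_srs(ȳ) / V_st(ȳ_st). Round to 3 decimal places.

V̂(ȳ_st) = Σ W_h² s_h²/n_h, with W_h = N_h/N and N = 4100:
  stratum Region I: (2850/4100)²·19.32²/505 = 0.357145
  stratum Region II: (450/4100)²·16.42²/75 = 0.0433054
  stratum Region III: (550/4100)²·3.60²/86 = 0.00271184
  stratum Region IV: (250/4100)²·6.79²/52 = 0.00329647
V_st = 0.406459
V_srs = s²/n = 421.5/718 = 0.587047
Relative efficiency = V_srs / V_st = 0.587047/0.406459 = 1.4443

RE ≈ 1.444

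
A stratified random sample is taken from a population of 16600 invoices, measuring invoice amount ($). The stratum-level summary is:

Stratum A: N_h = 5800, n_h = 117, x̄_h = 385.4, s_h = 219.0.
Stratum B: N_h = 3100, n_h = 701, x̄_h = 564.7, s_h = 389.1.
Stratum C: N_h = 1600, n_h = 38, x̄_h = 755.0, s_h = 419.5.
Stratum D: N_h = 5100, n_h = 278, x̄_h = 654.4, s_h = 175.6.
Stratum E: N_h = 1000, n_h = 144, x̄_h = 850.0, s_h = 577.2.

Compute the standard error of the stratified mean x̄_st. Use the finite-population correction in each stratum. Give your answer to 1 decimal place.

SE(x̄_st) ≈ 10.7

V̂(x̄_st) = Σ W_h² (1 − n_h/N_h) s_h²/n_h, with W_h = N_h/N and N = 16600:
  stratum A: (5800/16600)²·(1 − 117/5800)·219.0²/117 = 49.0334
  stratum B: (3100/16600)²·(1 − 701/3100)·389.1²/701 = 5.82881
  stratum C: (1600/16600)²·(1 − 38/1600)·419.5²/38 = 42.0015
  stratum D: (5100/16600)²·(1 − 278/5100)·175.6²/278 = 9.89887
  stratum E: (1000/16600)²·(1 − 144/1000)·577.2²/144 = 7.187
V̂(x̄_st) = 113.95
SE(x̄_st) = √113.95 = 10.6747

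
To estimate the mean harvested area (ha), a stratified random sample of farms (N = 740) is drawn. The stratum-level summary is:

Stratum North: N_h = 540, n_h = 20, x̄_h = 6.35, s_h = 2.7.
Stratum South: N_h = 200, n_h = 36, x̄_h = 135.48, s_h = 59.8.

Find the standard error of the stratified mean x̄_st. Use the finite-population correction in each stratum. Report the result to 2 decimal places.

SE(x̄_st) ≈ 2.48

V̂(x̄_st) = Σ W_h² (1 − n_h/N_h) s_h²/n_h, with W_h = N_h/N and N = 740:
  stratum North: (540/740)²·(1 − 20/540)·2.7²/20 = 0.186909
  stratum South: (200/740)²·(1 − 36/200)·59.8²/36 = 5.94991
V̂(x̄_st) = 6.13682
SE(x̄_st) = √6.13682 = 2.47726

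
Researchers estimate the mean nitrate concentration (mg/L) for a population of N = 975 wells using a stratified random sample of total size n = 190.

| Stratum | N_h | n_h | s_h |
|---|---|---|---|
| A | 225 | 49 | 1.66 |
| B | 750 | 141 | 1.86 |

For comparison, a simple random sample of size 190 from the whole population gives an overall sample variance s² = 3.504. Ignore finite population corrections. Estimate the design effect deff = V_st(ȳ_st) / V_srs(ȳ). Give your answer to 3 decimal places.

deff ≈ 0.950

V̂(ȳ_st) = Σ W_h² s_h²/n_h, with W_h = N_h/N and N = 975:
  stratum A: (225/975)²·1.66²/49 = 0.00299486
  stratum B: (750/975)²·1.86²/141 = 0.0145184
V_st = 0.0175133
V_srs = s²/n = 3.504/190 = 0.0184421
deff = V_st / V_srs = 0.0175133/0.0184421 = 0.9496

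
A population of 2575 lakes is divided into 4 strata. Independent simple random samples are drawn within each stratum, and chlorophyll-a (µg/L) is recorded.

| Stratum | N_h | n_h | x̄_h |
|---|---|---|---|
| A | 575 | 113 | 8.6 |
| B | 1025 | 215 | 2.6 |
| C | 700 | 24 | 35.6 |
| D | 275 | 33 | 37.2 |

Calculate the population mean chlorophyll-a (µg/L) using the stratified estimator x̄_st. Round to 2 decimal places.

x̄_st ≈ 16.61

N = Σ N_h = 2575. Stratum weights W_h = N_h/N.
x̄_st = (575·8.6 + 1025·2.6 + 700·35.6 + 275·37.2) / 2575 = 16.6058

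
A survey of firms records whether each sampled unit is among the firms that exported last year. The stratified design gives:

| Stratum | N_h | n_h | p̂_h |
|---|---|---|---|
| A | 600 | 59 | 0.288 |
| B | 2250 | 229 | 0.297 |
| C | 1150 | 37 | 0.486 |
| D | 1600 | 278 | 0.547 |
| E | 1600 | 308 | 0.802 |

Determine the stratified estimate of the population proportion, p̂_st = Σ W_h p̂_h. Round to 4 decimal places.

N = 7200; stratum weights W_h = N_h/N.
p̂_st = Σ W_h p̂_h = (600·0.288 + 2250·0.297 + 1150·0.486 + 1600·0.547 + 1600·0.802)/7200 = 0.49422

p̂_st ≈ 0.4942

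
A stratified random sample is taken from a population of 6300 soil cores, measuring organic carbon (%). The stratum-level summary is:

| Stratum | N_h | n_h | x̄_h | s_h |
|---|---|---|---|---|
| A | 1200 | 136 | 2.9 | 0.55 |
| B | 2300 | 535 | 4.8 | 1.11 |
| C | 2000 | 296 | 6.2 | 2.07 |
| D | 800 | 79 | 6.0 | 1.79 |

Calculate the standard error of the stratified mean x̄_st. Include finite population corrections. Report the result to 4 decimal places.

V̂(x̄_st) = Σ W_h² (1 − n_h/N_h) s_h²/n_h, with W_h = N_h/N and N = 6300:
  stratum A: (1200/6300)²·(1 − 136/1200)·0.55²/136 = 7.15531e-05
  stratum B: (2300/6300)²·(1 − 535/2300)·1.11²/535 = 0.00023555
  stratum C: (2000/6300)²·(1 − 296/2000)·2.07²/296 = 0.00124299
  stratum D: (800/6300)²·(1 − 79/800)·1.79²/79 = 0.000589418
V̂(x̄_st) = 0.00213951
SE(x̄_st) = √0.00213951 = 0.0462548

SE(x̄_st) ≈ 0.0463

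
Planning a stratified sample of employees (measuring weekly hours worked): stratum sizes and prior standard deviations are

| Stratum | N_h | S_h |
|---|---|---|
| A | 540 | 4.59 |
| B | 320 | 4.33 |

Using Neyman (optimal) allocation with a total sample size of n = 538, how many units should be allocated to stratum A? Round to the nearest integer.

Neyman allocation: n_h = n · N_h S_h / Σ N_i S_i, with n = 538.
  stratum A: N_h·S_h = 540·4.59 = 2478.60
  stratum B: N_h·S_h = 320·4.33 = 1385.60
Σ N_h S_h = 3864.20
n for stratum A = 538·2478.60/3864.20 = 345.087 → 345

345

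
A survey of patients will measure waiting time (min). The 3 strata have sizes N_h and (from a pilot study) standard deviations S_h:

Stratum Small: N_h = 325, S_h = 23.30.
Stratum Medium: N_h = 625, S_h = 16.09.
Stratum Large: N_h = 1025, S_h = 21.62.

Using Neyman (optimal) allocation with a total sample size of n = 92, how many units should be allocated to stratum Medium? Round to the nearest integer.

Neyman allocation: n_h = n · N_h S_h / Σ N_i S_i, with n = 92.
  stratum Small: N_h·S_h = 325·23.30 = 7572.50
  stratum Medium: N_h·S_h = 625·16.09 = 10056.25
  stratum Large: N_h·S_h = 1025·21.62 = 22160.50
Σ N_h S_h = 39789.25
n for stratum Medium = 92·10056.25/39789.25 = 23.252 → 23

23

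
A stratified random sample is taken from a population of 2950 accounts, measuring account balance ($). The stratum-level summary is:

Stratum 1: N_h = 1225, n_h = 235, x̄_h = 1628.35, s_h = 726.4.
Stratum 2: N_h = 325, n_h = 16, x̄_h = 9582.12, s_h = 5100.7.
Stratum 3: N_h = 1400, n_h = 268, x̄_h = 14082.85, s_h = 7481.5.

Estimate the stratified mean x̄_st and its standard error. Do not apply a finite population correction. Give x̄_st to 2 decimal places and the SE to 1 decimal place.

x̄_st ≈ 8415.22, SE ≈ 259.2

x̄_st = Σ W_h x̄_h = (1225·1628.35 + 325·9582.12 + 1400·14082.85)/2950 = 8415.22297
V̂(x̄_st) = Σ W_h² s_h²/n_h, with W_h = N_h/N and N = 2950:
  stratum 1: (1225/2950)²·726.4²/235 = 387.179
  stratum 2: (325/2950)²·5100.7²/16 = 19736.1
  stratum 3: (1400/2950)²·7481.5²/268 = 47038.6
V̂(x̄_st) = 67161.9
SE(x̄_st) = √67161.9 = 259.156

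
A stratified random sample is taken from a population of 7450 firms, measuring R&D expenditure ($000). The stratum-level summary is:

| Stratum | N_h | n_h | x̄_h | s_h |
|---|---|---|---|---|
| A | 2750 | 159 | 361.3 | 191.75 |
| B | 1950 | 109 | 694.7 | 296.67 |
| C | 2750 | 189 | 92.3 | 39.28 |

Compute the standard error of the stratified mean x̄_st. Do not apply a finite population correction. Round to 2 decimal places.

SE(x̄_st) ≈ 9.38

V̂(x̄_st) = Σ W_h² s_h²/n_h, with W_h = N_h/N and N = 7450:
  stratum A: (2750/7450)²·191.75²/159 = 31.5084
  stratum B: (1950/7450)²·296.67²/109 = 55.3194
  stratum C: (2750/7450)²·39.28²/189 = 1.11233
V̂(x̄_st) = 87.9401
SE(x̄_st) = √87.9401 = 9.37764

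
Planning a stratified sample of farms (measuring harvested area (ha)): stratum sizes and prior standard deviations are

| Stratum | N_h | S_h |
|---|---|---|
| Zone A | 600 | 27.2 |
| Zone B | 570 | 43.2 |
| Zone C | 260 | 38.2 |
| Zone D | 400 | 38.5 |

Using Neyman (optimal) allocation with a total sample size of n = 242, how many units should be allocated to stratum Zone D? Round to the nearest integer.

56

Neyman allocation: n_h = n · N_h S_h / Σ N_i S_i, with n = 242.
  stratum Zone A: N_h·S_h = 600·27.2 = 16320.00
  stratum Zone B: N_h·S_h = 570·43.2 = 24624.00
  stratum Zone C: N_h·S_h = 260·38.2 = 9932.00
  stratum Zone D: N_h·S_h = 400·38.5 = 15400.00
Σ N_h S_h = 66276.00
n for stratum Zone D = 242·15400.00/66276.00 = 56.232 → 56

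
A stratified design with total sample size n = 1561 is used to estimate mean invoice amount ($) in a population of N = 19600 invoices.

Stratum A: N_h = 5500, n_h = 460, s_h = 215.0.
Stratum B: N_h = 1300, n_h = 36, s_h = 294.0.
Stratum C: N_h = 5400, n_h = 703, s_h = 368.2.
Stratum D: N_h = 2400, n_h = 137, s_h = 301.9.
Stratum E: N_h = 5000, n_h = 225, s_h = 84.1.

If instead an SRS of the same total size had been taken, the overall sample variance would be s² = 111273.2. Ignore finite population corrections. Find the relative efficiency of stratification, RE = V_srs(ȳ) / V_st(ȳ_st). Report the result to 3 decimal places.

RE ≈ 1.579

V̂(ȳ_st) = Σ W_h² s_h²/n_h, with W_h = N_h/N and N = 19600:
  stratum A: (5500/19600)²·215.0²/460 = 7.91284
  stratum B: (1300/19600)²·294.0²/36 = 10.5625
  stratum C: (5400/19600)²·368.2²/703 = 14.6382
  stratum D: (2400/19600)²·301.9²/137 = 9.97507
  stratum E: (5000/19600)²·84.1²/225 = 2.04568
V_st = 45.1343
V_srs = s²/n = 111273.2/1561 = 71.2833
Relative efficiency = V_srs / V_st = 71.2833/45.1343 = 1.5794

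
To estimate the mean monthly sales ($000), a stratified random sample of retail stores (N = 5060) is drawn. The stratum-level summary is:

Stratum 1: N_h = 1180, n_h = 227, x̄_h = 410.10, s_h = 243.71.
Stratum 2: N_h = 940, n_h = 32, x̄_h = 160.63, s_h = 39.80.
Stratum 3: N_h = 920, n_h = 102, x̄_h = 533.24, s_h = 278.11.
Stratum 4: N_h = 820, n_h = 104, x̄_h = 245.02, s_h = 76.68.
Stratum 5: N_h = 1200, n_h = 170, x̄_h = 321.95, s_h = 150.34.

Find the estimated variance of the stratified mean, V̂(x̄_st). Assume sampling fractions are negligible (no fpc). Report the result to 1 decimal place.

V̂(x̄_st) = Σ W_h² s_h²/n_h, with W_h = N_h/N and N = 5060:
  stratum 1: (1180/5060)²·243.71²/227 = 14.2293
  stratum 2: (940/5060)²·39.80²/32 = 1.70833
  stratum 3: (920/5060)²·278.11²/102 = 25.0673
  stratum 4: (820/5060)²·76.68²/104 = 1.48476
  stratum 5: (1200/5060)²·150.34²/170 = 7.47759
V̂(x̄_st) = 49.9673

V̂(x̄_st) ≈ 50.0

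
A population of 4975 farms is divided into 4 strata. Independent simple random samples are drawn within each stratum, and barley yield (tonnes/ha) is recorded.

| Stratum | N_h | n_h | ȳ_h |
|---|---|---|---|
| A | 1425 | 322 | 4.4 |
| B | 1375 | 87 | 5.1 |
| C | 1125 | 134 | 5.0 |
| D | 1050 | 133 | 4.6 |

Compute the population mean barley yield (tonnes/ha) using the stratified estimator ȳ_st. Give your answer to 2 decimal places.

ȳ_st ≈ 4.77

N = Σ N_h = 4975. Stratum weights W_h = N_h/N.
ȳ_st = (1425·4.4 + 1375·5.1 + 1125·5.0 + 1050·4.6) / 4975 = 4.7714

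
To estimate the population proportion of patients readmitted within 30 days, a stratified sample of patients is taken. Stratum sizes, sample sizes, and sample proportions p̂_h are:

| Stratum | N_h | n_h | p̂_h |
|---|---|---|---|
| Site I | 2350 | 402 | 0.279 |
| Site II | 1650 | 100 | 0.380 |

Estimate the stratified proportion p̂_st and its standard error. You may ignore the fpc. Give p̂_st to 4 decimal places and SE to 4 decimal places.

N = 4000; stratum weights W_h = N_h/N.
p̂_st = Σ W_h p̂_h = (2350·0.279 + 1650·0.380)/4000 = 0.32066
V̂(p̂_st) = Σ W_h² p̂_h(1−p̂_h)/(n_h−1):
  stratum Site I: (2350/4000)²·0.279·0.721/401 = 0.000173145
  stratum Site II: (1650/4000)²·0.380·0.620/99 = 0.000404937
V̂(p̂_st) = 0.000578083; SE = √V̂ = 0.0240434

p̂_st ≈ 0.3207, SE ≈ 0.0240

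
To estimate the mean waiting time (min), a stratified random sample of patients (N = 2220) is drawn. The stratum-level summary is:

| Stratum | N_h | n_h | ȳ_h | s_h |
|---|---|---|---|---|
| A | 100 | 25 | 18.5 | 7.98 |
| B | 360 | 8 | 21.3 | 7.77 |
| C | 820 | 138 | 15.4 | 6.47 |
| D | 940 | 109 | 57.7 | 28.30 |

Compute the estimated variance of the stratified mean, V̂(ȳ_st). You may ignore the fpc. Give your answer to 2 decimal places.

V̂(ȳ_st) ≈ 1.56

V̂(ȳ_st) = Σ W_h² s_h²/n_h, with W_h = N_h/N and N = 2220:
  stratum A: (100/2220)²·7.98²/25 = 0.00516844
  stratum B: (360/2220)²·7.77²/8 = 0.19845
  stratum C: (820/2220)²·6.47²/138 = 0.0413858
  stratum D: (940/2220)²·28.30²/109 = 1.31733
V̂(ȳ_st) = 1.56234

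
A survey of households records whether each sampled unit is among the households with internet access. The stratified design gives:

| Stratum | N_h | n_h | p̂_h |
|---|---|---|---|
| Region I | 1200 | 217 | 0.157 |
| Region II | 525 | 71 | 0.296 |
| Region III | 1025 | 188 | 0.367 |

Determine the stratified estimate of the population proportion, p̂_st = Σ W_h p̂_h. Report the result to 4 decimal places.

N = 2750; stratum weights W_h = N_h/N.
p̂_st = Σ W_h p̂_h = (1200·0.157 + 525·0.296 + 1025·0.367)/2750 = 0.26181

p̂_st ≈ 0.2618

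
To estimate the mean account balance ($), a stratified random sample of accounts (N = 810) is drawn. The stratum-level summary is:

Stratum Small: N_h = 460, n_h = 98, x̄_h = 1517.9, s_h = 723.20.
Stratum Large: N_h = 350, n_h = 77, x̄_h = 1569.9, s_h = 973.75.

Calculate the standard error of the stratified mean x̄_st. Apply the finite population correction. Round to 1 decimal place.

V̂(x̄_st) = Σ W_h² (1 − n_h/N_h) s_h²/n_h, with W_h = N_h/N and N = 810:
  stratum Small: (460/810)²·(1 − 98/460)·723.20²/98 = 1354.53
  stratum Large: (350/810)²·(1 − 77/350)·973.75²/77 = 1793.35
V̂(x̄_st) = 3147.87
SE(x̄_st) = √3147.87 = 56.1059

SE(x̄_st) ≈ 56.1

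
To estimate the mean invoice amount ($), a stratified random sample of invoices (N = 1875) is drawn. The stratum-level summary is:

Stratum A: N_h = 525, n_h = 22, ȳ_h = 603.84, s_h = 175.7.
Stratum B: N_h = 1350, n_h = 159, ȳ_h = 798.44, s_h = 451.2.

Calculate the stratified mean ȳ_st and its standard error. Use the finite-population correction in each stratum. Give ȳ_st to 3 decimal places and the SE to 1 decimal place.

ȳ_st ≈ 743.952, SE ≈ 26.3

ȳ_st = Σ W_h ȳ_h = (525·603.84 + 1350·798.44)/1875 = 743.95200
V̂(ȳ_st) = Σ W_h² (1 − n_h/N_h) s_h²/n_h, with W_h = N_h/N and N = 1875:
  stratum A: (525/1875)²·(1 − 22/525)·175.7²/22 = 105.401
  stratum B: (1350/1875)²·(1 − 159/1350)·451.2²/159 = 585.577
V̂(ȳ_st) = 690.978
SE(ȳ_st) = √690.978 = 26.2865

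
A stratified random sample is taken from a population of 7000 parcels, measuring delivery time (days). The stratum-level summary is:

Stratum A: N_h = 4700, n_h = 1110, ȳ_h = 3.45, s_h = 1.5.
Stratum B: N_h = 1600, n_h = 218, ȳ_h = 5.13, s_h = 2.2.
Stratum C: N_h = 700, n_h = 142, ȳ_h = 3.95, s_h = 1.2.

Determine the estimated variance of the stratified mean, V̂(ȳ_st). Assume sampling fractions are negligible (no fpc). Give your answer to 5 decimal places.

V̂(ȳ_st) ≈ 0.00218

V̂(ȳ_st) = Σ W_h² s_h²/n_h, with W_h = N_h/N and N = 7000:
  stratum A: (4700/7000)²·1.5²/1110 = 0.000913817
  stratum B: (1600/7000)²·2.2²/218 = 0.00115993
  stratum C: (700/7000)²·1.2²/142 = 0.000101408
V̂(ȳ_st) = 0.00217516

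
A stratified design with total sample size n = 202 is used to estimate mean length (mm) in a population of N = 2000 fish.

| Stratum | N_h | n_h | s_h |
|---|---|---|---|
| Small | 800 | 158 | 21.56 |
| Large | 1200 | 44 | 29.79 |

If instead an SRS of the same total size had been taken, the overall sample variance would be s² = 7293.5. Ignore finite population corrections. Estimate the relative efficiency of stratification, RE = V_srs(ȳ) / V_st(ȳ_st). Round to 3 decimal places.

V̂(ȳ_st) = Σ W_h² s_h²/n_h, with W_h = N_h/N and N = 2000:
  stratum Small: (800/2000)²·21.56²/158 = 0.470718
  stratum Large: (1200/2000)²·29.79²/44 = 7.26091
V_st = 7.73162
V_srs = s²/n = 7293.5/202 = 36.1064
Relative efficiency = V_srs / V_st = 36.1064/7.73162 = 4.6700

RE ≈ 4.670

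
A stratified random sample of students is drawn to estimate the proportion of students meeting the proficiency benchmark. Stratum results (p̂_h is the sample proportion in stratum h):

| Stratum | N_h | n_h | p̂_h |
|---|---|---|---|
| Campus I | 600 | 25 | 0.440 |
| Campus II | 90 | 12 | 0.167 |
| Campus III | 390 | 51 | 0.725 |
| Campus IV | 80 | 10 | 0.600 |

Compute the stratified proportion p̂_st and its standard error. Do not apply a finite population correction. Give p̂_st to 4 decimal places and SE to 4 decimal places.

p̂_st ≈ 0.5257, SE ≈ 0.0583

N = 1160; stratum weights W_h = N_h/N.
p̂_st = Σ W_h p̂_h = (600·0.440 + 90·0.167 + 390·0.725 + 80·0.600)/1160 = 0.52567
V̂(p̂_st) = Σ W_h² p̂_h(1−p̂_h)/(n_h−1):
  stratum Campus I: (600/1160)²·0.440·0.560/24 = 0.00274673
  stratum Campus II: (90/1160)²·0.167·0.833/11 = 7.61268e-05
  stratum Campus III: (390/1160)²·0.725·0.275/50 = 0.000450727
  stratum Campus IV: (80/1160)²·0.600·0.400/9 = 0.000126833
V̂(p̂_st) = 0.00340042; SE = √V̂ = 0.0583131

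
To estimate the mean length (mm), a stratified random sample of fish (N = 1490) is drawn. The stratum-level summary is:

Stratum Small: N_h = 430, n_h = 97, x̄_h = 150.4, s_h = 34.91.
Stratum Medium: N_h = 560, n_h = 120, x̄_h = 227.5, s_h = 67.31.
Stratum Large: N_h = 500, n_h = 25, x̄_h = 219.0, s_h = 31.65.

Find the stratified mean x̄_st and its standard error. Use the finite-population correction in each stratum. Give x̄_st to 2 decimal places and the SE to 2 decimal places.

x̄_st ≈ 202.40, SE ≈ 3.05

x̄_st = Σ W_h x̄_h = (430·150.4 + 560·227.5 + 500·219.0)/1490 = 202.39732
V̂(x̄_st) = Σ W_h² (1 − n_h/N_h) s_h²/n_h, with W_h = N_h/N and N = 1490:
  stratum Small: (430/1490)²·(1 − 97/430)·34.91²/97 = 0.810342
  stratum Medium: (560/1490)²·(1 − 120/560)·67.31²/120 = 4.19031
  stratum Large: (500/1490)²·(1 − 25/500)·31.65²/25 = 4.28646
V̂(x̄_st) = 9.28711
SE(x̄_st) = √9.28711 = 3.04748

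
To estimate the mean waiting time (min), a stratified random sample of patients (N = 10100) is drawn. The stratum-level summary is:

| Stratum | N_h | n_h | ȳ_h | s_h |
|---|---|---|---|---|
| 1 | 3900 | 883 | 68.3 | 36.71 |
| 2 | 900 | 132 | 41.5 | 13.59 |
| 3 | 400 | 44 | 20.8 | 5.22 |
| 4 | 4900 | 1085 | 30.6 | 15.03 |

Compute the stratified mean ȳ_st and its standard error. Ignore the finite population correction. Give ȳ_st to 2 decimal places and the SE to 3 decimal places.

ȳ_st ≈ 45.74, SE ≈ 0.537

ȳ_st = Σ W_h ȳ_h = (3900·68.3 + 900·41.5 + 400·20.8 + 4900·30.6)/10100 = 45.74059
V̂(ȳ_st) = Σ W_h² s_h²/n_h, with W_h = N_h/N and N = 10100:
  stratum 1: (3900/10100)²·36.71²/883 = 0.227559
  stratum 2: (900/10100)²·13.59²/132 = 0.0111098
  stratum 3: (400/10100)²·5.22²/44 = 0.000971327
  stratum 4: (4900/10100)²·15.03²/1085 = 0.0490047
V̂(ȳ_st) = 0.288645
SE(ȳ_st) = √0.288645 = 0.537257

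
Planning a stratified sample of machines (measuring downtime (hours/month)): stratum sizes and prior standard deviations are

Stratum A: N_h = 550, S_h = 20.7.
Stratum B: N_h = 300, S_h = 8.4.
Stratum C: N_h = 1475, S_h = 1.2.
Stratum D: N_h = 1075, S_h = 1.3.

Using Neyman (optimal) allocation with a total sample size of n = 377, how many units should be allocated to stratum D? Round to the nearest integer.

31

Neyman allocation: n_h = n · N_h S_h / Σ N_i S_i, with n = 377.
  stratum A: N_h·S_h = 550·20.7 = 11385.00
  stratum B: N_h·S_h = 300·8.4 = 2520.00
  stratum C: N_h·S_h = 1475·1.2 = 1770.00
  stratum D: N_h·S_h = 1075·1.3 = 1397.50
Σ N_h S_h = 17072.50
n for stratum D = 377·1397.50/17072.50 = 30.860 → 31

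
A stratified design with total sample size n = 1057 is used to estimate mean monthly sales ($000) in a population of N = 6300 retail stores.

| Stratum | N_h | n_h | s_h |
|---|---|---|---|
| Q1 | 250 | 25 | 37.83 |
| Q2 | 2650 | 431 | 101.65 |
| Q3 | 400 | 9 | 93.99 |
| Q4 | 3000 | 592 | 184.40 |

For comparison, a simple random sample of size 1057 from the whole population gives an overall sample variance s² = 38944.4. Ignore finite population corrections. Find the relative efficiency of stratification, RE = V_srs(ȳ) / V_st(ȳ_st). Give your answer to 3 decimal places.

V̂(ȳ_st) = Σ W_h² s_h²/n_h, with W_h = N_h/N and N = 6300:
  stratum Q1: (250/6300)²·37.83²/25 = 0.0901429
  stratum Q2: (2650/6300)²·101.65²/431 = 4.24178
  stratum Q3: (400/6300)²·93.99²/9 = 3.95694
  stratum Q4: (3000/6300)²·184.40²/592 = 13.0245
V_st = 21.3134
V_srs = s²/n = 38944.4/1057 = 36.8443
Relative efficiency = V_srs / V_st = 36.8443/21.3134 = 1.7287

RE ≈ 1.729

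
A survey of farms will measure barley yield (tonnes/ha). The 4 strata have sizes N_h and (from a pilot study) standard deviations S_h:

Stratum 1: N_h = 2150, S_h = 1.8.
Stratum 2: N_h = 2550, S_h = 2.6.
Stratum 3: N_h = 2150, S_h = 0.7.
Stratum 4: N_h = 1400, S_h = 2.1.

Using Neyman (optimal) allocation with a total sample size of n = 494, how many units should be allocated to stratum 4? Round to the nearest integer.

Neyman allocation: n_h = n · N_h S_h / Σ N_i S_i, with n = 494.
  stratum 1: N_h·S_h = 2150·1.8 = 3870.00
  stratum 2: N_h·S_h = 2550·2.6 = 6630.00
  stratum 3: N_h·S_h = 2150·0.7 = 1505.00
  stratum 4: N_h·S_h = 1400·2.1 = 2940.00
Σ N_h S_h = 14945.00
n for stratum 4 = 494·2940.00/14945.00 = 97.180 → 97

97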